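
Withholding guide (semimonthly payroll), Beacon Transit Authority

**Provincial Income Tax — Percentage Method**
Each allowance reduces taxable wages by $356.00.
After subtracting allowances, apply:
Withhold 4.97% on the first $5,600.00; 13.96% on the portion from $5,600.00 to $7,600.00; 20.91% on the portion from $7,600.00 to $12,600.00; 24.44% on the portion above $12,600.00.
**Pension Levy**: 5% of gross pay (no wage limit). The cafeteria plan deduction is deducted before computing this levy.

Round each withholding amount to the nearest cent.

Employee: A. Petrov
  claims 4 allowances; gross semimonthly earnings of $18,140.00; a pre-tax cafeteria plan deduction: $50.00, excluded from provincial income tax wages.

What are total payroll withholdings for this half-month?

Provincial Income Tax: taxable = $18,140.00 − $50.00 − 4×$356.00 = $16,666.00
  $1,603.02 + 24.44% × ($16,666.00 − $12,600.00) = $1,603.02 + 24.44% × $4,066.00 = $2,596.75
Pension Levy: 5% × $18,090.00 = $904.50
Total: $2,596.75 + $904.50 = $3,501.25

$3,501.25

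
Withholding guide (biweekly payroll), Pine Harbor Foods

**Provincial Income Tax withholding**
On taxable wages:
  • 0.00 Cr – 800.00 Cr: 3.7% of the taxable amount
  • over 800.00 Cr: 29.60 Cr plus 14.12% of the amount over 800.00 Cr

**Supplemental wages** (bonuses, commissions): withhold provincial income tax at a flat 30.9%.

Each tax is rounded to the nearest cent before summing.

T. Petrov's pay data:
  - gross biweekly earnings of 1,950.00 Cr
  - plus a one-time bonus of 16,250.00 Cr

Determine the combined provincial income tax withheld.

5,213.23 Cr

Provincial Income Tax: taxable = 1,950.00 Cr
  29.60 Cr + 14.12% × (1,950.00 Cr − 800.00 Cr) = 29.60 Cr + 14.12% × 1,150.00 Cr = 191.98 Cr
Supplemental (30.9% flat on bonus): 30.9% × 16,250.00 Cr = 5,021.25 Cr
Total provincial income tax: 191.98 Cr + 5,021.25 Cr = 5,213.23 Cr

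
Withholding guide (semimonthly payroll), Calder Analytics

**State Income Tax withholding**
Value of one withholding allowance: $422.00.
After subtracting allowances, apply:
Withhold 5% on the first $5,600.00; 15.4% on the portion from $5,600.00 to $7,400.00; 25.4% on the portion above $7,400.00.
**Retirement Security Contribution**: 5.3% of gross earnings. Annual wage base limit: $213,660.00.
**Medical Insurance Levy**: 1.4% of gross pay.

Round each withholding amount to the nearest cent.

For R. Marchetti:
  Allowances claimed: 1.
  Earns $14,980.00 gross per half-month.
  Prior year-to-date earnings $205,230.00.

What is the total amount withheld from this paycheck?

$3,031.84

State Income Tax: taxable = $14,980.00 − 1×$422.00 = $14,558.00
  $557.20 + 25.4% × ($14,558.00 − $7,400.00) = $557.20 + 25.4% × $7,158.00 = $2,375.33
Retirement Security Contribution: cap $213,660.00 − YTD $205,230.00 = $8,430.00 subject; 5.3% × $8,430.00 = $446.79
Medical Insurance Levy: 1.4% × $14,980.00 = $209.72
Total: $2,375.33 + $446.79 + $209.72 = $3,031.84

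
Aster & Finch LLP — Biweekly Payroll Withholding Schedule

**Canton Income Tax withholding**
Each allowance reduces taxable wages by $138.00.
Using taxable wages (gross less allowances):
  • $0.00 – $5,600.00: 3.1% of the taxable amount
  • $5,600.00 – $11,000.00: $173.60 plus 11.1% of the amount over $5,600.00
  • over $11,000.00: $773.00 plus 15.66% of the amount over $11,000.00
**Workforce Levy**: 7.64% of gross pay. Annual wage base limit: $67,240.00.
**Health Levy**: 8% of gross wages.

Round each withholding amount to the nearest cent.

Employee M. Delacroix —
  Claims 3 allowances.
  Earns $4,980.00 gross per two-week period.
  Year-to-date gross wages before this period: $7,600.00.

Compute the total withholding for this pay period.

Canton Income Tax: taxable = $4,980.00 − 3×$138.00 = $4,566.00
  3.1% × $4,566.00 = $141.55
Workforce Levy: 7.64% × $4,980.00 = $380.47
Health Levy: 8% × $4,980.00 = $398.40
Total: $141.55 + $380.47 + $398.40 = $920.42

$920.42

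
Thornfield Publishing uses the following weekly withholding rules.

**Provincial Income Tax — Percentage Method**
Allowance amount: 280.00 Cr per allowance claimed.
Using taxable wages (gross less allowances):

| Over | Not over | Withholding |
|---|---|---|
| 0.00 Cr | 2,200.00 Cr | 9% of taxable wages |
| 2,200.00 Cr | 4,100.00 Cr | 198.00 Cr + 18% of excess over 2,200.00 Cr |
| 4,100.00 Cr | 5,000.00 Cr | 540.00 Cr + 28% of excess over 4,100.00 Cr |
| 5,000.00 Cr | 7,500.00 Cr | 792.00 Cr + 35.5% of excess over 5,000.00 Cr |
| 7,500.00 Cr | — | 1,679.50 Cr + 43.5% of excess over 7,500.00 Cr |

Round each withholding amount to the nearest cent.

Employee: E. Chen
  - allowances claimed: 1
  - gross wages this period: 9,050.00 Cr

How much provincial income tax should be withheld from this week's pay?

2,231.95 Cr

Provincial Income Tax: taxable = 9,050.00 Cr − 1×280.00 Cr = 8,770.00 Cr
  1,679.50 Cr + 43.5% × (8,770.00 Cr − 7,500.00 Cr) = 1,679.50 Cr + 43.5% × 1,270.00 Cr = 2,231.95 Cr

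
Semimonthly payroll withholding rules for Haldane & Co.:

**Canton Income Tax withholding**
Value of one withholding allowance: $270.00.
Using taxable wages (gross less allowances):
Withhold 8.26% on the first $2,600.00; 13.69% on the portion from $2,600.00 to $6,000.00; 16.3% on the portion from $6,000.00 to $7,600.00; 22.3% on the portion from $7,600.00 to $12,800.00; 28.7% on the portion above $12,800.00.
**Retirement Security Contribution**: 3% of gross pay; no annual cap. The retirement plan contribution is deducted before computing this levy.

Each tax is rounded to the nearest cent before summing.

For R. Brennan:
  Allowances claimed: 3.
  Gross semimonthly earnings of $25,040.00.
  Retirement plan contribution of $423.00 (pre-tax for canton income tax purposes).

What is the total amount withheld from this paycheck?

Canton Income Tax: taxable = $25,040.00 − $423.00 − 3×$270.00 = $23,807.00
  $2,100.62 + 28.7% × ($23,807.00 − $12,800.00) = $2,100.62 + 28.7% × $11,007.00 = $5,259.63
Retirement Security Contribution: 3% × $24,617.00 = $738.51
Total: $5,259.63 + $738.51 = $5,998.14

$5,998.14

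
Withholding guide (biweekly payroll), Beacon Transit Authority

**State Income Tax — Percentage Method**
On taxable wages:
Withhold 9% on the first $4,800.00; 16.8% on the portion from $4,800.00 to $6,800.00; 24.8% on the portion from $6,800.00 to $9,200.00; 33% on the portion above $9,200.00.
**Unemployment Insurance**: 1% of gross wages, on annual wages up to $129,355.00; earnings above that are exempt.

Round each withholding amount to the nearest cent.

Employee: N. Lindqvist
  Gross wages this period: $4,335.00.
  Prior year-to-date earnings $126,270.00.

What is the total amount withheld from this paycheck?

$421.00

State Income Tax: taxable = $4,335.00
  9% × $4,335.00 = $390.15
Unemployment Insurance: cap $129,355.00 − YTD $126,270.00 = $3,085.00 subject; 1% × $3,085.00 = $30.85
Total: $390.15 + $30.85 = $421.00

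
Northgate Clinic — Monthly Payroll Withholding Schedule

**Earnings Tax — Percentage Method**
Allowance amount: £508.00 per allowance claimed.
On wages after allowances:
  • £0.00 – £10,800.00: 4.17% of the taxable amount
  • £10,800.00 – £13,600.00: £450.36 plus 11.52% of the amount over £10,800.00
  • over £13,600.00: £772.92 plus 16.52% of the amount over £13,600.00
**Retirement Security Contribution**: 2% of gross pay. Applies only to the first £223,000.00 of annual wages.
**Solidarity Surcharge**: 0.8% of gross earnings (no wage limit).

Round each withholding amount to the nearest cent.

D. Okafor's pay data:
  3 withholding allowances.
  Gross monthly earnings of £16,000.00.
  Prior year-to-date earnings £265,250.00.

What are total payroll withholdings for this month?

£1,045.64

Earnings Tax: taxable = £16,000.00 − 3×£508.00 = £14,476.00
  £772.92 + 16.52% × (£14,476.00 − £13,600.00) = £772.92 + 16.52% × £876.00 = £917.64
Retirement Security Contribution: YTD £265,250.00 ≥ cap £223,000.00 → £0.00
Solidarity Surcharge: 0.8% × £16,000.00 = £128.00
Total: £917.64 + £0.00 + £128.00 = £1,045.64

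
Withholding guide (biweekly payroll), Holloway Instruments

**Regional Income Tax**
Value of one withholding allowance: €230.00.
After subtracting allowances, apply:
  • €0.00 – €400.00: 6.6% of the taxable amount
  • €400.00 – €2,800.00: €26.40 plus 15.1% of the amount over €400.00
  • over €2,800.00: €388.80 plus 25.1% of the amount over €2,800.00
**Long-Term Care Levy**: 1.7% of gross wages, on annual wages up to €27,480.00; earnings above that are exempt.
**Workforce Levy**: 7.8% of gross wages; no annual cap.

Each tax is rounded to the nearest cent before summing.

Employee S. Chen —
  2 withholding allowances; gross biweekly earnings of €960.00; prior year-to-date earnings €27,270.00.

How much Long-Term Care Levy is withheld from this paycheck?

Long-Term Care Levy: cap €27,480.00 − YTD €27,270.00 = €210.00 subject; 1.7% × €210.00 = €3.57

€3.57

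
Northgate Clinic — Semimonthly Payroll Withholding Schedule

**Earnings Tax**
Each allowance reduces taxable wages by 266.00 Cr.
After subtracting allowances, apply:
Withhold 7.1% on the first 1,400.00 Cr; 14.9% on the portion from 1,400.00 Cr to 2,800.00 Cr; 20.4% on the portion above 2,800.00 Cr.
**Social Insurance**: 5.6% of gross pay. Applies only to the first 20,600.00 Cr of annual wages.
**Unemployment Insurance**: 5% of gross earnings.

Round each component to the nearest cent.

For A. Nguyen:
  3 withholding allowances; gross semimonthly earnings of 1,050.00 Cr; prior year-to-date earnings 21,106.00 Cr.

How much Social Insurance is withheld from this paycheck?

0.00 Cr

Social Insurance: YTD 21,106.00 Cr ≥ cap 20,600.00 Cr → 0.00 Cr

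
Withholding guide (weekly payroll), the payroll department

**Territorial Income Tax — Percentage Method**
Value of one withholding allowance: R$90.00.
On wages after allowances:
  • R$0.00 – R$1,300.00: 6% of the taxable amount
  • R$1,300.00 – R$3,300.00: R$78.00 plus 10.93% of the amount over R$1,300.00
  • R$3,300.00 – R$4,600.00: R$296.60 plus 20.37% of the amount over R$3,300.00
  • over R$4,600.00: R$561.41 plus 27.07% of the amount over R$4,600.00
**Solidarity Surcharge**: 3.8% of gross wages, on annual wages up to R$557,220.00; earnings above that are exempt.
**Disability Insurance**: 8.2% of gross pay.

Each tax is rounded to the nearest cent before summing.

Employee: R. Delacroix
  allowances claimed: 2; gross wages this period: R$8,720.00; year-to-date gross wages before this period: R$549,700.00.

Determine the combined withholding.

R$2,628.77

Territorial Income Tax: taxable = R$8,720.00 − 2×R$90.00 = R$8,540.00
  R$561.41 + 27.07% × (R$8,540.00 − R$4,600.00) = R$561.41 + 27.07% × R$3,940.00 = R$1,627.97
Solidarity Surcharge: cap R$557,220.00 − YTD R$549,700.00 = R$7,520.00 subject; 3.8% × R$7,520.00 = R$285.76
Disability Insurance: 8.2% × R$8,720.00 = R$715.04
Total: R$1,627.97 + R$285.76 + R$715.04 = R$2,628.77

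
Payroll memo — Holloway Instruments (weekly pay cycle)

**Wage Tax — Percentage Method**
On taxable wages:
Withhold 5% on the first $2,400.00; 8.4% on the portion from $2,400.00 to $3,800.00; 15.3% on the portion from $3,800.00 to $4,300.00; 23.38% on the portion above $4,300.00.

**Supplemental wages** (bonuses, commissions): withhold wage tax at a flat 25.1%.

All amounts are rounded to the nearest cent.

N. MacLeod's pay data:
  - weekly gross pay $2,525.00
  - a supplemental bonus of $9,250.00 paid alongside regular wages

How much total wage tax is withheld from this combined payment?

$2,452.25

Wage Tax: taxable = $2,525.00
  $120.00 + 8.4% × ($2,525.00 − $2,400.00) = $120.00 + 8.4% × $125.00 = $130.50
Supplemental (25.1% flat on bonus): 25.1% × $9,250.00 = $2,321.75
Total wage tax: $130.50 + $2,321.75 = $2,452.25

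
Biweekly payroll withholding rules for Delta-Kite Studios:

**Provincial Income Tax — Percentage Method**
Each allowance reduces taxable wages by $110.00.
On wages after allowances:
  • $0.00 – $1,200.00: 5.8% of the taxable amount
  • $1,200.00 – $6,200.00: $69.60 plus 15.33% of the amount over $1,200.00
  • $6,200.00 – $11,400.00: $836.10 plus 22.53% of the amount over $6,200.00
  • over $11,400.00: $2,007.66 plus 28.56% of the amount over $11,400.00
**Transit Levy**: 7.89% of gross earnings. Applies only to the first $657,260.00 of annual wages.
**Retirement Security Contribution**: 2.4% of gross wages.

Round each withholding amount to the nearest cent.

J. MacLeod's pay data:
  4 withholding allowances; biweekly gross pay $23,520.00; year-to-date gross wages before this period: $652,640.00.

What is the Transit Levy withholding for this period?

Transit Levy: cap $657,260.00 − YTD $652,640.00 = $4,620.00 subject; 7.89% × $4,620.00 = $364.52

$364.52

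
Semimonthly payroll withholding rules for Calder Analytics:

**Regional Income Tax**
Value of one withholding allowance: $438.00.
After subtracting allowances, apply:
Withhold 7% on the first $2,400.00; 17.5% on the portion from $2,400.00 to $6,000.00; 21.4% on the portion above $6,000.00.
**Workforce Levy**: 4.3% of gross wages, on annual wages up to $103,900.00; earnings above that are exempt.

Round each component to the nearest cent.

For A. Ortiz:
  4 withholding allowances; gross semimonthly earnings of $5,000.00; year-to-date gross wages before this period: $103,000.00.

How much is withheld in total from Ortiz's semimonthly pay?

Regional Income Tax: taxable = $5,000.00 − 4×$438.00 = $3,248.00
  $168.00 + 17.5% × ($3,248.00 − $2,400.00) = $168.00 + 17.5% × $848.00 = $316.40
Workforce Levy: cap $103,900.00 − YTD $103,000.00 = $900.00 subject; 4.3% × $900.00 = $38.70
Total: $316.40 + $38.70 = $355.10

$355.10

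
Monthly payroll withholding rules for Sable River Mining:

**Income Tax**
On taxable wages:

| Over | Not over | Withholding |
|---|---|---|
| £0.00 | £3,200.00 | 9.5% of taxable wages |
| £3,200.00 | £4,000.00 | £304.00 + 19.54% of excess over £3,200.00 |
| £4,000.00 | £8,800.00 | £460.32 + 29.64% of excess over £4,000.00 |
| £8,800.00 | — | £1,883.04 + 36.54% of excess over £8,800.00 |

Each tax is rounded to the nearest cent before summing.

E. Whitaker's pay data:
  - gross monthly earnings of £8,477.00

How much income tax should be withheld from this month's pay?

£1,787.30

Income Tax: taxable = £8,477.00
  £460.32 + 29.64% × (£8,477.00 − £4,000.00) = £460.32 + 29.64% × £4,477.00 = £1,787.30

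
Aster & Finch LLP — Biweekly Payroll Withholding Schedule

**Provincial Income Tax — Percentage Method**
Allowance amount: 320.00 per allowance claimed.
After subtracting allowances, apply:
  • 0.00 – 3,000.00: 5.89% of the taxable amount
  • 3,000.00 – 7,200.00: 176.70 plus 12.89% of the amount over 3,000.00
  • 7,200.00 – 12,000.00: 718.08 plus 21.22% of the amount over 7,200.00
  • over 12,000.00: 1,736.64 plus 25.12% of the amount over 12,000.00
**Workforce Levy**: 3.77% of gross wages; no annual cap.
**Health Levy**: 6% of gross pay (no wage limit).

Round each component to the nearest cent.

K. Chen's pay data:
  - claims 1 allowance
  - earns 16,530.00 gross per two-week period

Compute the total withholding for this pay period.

Provincial Income Tax: taxable = 16,530.00 − 1×320.00 = 16,210.00
  1,736.64 + 25.12% × (16,210.00 − 12,000.00) = 1,736.64 + 25.12% × 4,210.00 = 2,794.19
Workforce Levy: 3.77% × 16,530.00 = 623.18
Health Levy: 6% × 16,530.00 = 991.80
Total: 2,794.19 + 623.18 + 991.80 = 4,409.17

4,409.17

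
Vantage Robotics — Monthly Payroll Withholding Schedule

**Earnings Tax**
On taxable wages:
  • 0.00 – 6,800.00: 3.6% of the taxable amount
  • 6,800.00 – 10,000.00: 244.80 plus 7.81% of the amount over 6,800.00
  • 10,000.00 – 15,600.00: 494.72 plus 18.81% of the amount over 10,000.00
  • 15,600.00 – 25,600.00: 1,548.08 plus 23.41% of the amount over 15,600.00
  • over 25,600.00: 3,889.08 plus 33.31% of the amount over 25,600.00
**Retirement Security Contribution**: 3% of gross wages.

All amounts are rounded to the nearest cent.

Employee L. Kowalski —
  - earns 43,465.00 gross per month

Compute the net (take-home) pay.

32,321.14

Earnings Tax: taxable = 43,465.00
  3,889.08 + 33.31% × (43,465.00 − 25,600.00) = 3,889.08 + 33.31% × 17,865.00 = 9,839.91
Retirement Security Contribution: 3% × 43,465.00 = 1,303.95
Total withheld: 9,839.91 + 1,303.95 = 11,143.86
Net pay: 43,465.00 − 11,143.86 = 32,321.14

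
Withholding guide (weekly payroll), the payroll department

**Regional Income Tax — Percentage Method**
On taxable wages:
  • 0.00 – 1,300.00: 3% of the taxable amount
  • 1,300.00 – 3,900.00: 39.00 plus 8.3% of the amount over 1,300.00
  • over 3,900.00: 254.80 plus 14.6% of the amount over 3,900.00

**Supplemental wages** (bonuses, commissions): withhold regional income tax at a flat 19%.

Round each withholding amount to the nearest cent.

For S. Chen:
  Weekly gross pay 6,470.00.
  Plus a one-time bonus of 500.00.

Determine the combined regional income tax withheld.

725.02

Regional Income Tax: taxable = 6,470.00
  254.80 + 14.6% × (6,470.00 − 3,900.00) = 254.80 + 14.6% × 2,570.00 = 630.02
Supplemental (19% flat on bonus): 19% × 500.00 = 95.00
Total regional income tax: 630.02 + 95.00 = 725.02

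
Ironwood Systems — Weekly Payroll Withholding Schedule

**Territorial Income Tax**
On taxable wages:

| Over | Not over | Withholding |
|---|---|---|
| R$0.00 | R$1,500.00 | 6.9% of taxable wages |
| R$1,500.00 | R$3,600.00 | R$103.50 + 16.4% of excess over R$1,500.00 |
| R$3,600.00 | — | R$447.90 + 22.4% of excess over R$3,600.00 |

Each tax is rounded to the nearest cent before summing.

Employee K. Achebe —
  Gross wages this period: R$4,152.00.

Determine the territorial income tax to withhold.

R$571.55

Territorial Income Tax: taxable = R$4,152.00
  R$447.90 + 22.4% × (R$4,152.00 − R$3,600.00) = R$447.90 + 22.4% × R$552.00 = R$571.55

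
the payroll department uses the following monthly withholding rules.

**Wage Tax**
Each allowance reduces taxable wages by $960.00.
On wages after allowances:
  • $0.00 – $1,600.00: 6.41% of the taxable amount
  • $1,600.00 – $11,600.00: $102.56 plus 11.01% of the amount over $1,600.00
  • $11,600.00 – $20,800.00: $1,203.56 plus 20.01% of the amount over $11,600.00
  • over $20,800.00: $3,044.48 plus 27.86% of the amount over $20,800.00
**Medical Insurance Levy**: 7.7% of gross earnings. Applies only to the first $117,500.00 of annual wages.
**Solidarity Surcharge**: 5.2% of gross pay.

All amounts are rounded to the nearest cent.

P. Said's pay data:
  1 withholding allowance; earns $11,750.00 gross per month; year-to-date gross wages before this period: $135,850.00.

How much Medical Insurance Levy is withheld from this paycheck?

Medical Insurance Levy: YTD $135,850.00 ≥ cap $117,500.00 → $0.00

$0.00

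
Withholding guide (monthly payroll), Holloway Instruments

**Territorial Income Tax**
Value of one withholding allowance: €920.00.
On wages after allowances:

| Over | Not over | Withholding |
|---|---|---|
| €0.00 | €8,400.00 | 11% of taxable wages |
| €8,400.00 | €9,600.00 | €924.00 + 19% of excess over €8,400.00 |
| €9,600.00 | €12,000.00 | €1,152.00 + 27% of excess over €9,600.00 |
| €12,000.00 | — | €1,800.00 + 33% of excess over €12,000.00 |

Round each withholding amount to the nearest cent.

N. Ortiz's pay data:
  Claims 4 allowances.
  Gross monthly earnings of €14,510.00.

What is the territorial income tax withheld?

Territorial Income Tax: taxable = €14,510.00 − 4×€920.00 = €10,830.00
  €1,152.00 + 27% × (€10,830.00 − €9,600.00) = €1,152.00 + 27% × €1,230.00 = €1,484.10

€1,484.10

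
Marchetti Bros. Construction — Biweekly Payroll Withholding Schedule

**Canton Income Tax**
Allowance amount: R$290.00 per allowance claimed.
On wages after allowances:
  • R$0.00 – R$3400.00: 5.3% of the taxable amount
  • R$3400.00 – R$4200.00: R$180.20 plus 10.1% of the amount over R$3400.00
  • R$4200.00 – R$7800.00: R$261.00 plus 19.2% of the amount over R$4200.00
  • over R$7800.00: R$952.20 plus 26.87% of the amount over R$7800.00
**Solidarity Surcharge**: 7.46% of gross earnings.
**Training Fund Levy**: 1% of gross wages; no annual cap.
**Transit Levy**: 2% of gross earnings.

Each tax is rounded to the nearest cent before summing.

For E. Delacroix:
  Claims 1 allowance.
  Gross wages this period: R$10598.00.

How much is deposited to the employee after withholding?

Canton Income Tax: taxable = R$10598.00 − 1×R$290.00 = R$10308.00
  R$952.20 + 26.87% × (R$10308.00 − R$7800.00) = R$952.20 + 26.87% × R$2508.00 = R$1626.10
Solidarity Surcharge: 7.46% × R$10598.00 = R$790.61
Training Fund Levy: 1% × R$10598.00 = R$105.98
Transit Levy: 2% × R$10598.00 = R$211.96
Total withheld: R$1626.10 + R$790.61 + R$105.98 + R$211.96 = R$2734.65
Net pay: R$10598.00 − R$2734.65 = R$7863.35

R$7863.35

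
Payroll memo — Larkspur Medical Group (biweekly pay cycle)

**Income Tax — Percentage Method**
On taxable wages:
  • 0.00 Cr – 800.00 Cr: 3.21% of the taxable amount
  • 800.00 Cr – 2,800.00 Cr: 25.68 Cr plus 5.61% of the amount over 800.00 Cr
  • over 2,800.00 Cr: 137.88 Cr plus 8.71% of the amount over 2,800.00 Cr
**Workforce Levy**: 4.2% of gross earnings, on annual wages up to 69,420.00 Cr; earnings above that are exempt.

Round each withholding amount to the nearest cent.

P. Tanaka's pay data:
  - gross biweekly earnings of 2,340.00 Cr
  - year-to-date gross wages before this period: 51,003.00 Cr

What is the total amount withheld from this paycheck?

210.35 Cr

Income Tax: taxable = 2,340.00 Cr
  25.68 Cr + 5.61% × (2,340.00 Cr − 800.00 Cr) = 25.68 Cr + 5.61% × 1,540.00 Cr = 112.07 Cr
Workforce Levy: 4.2% × 2,340.00 Cr = 98.28 Cr
Total: 112.07 Cr + 98.28 Cr = 210.35 Cr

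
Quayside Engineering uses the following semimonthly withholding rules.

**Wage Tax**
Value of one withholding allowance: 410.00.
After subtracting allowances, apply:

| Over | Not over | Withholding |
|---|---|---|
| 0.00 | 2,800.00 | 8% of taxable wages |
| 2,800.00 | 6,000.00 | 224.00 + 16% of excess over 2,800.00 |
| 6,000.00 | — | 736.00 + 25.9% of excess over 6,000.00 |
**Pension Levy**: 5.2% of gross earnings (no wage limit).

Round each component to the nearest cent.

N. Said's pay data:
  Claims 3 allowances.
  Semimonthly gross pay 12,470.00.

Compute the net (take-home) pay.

Wage Tax: taxable = 12,470.00 − 3×410.00 = 11,240.00
  736.00 + 25.9% × (11,240.00 − 6,000.00) = 736.00 + 25.9% × 5,240.00 = 2,093.16
Pension Levy: 5.2% × 12,470.00 = 648.44
Total withheld: 2,093.16 + 648.44 = 2,741.60
Net pay: 12,470.00 − 2,741.60 = 9,728.40

9,728.40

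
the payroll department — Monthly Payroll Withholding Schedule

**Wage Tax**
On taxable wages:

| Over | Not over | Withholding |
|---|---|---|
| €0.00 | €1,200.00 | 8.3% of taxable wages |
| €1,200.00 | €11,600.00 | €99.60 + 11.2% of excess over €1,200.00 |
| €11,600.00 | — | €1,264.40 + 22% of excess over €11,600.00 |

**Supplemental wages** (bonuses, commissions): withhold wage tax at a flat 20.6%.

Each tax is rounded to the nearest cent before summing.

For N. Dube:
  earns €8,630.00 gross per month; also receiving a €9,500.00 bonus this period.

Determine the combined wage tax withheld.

€2,888.76

Wage Tax: taxable = €8,630.00
  €99.60 + 11.2% × (€8,630.00 − €1,200.00) = €99.60 + 11.2% × €7,430.00 = €931.76
Supplemental (20.6% flat on bonus): 20.6% × €9,500.00 = €1,957.00
Total wage tax: €931.76 + €1,957.00 = €2,888.76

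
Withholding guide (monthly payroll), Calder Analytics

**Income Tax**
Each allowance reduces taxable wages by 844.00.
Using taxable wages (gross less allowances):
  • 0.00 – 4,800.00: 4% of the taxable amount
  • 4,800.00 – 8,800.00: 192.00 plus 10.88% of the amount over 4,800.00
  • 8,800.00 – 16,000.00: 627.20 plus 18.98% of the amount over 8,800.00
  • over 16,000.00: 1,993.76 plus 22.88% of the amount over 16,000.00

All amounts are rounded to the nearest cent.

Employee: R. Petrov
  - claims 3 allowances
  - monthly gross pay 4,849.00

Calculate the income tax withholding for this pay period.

92.68

Income Tax: taxable = 4,849.00 − 3×844.00 = 2,317.00
  4% × 2,317.00 = 92.68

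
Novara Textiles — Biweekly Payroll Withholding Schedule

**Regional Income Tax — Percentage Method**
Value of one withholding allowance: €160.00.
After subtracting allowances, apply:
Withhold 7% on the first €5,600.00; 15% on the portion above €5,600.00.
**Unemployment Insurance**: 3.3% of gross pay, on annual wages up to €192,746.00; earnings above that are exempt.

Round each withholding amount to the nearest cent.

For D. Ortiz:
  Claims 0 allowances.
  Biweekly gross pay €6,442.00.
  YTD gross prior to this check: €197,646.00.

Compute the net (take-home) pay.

€5,923.70

Regional Income Tax: taxable = €6,442.00
  €392.00 + 15% × (€6,442.00 − €5,600.00) = €392.00 + 15% × €842.00 = €518.30
Unemployment Insurance: YTD €197,646.00 ≥ cap €192,746.00 → €0.00
Total withheld: €518.30 + €0.00 = €518.30
Net pay: €6,442.00 − €518.30 = €5,923.70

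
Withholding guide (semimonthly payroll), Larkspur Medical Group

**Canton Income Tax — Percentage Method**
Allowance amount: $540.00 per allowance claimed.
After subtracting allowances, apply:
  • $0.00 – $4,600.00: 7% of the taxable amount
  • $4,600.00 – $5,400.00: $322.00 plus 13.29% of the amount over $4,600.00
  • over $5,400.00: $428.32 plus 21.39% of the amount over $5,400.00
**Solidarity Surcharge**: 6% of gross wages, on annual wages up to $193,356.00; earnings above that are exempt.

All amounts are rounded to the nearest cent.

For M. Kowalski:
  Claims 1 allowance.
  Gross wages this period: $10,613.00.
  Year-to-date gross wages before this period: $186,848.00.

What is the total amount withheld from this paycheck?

Canton Income Tax: taxable = $10,613.00 − 1×$540.00 = $10,073.00
  $428.32 + 21.39% × ($10,073.00 − $5,400.00) = $428.32 + 21.39% × $4,673.00 = $1,427.87
Solidarity Surcharge: cap $193,356.00 − YTD $186,848.00 = $6,508.00 subject; 6% × $6,508.00 = $390.48
Total: $1,427.87 + $390.48 = $1,818.35

$1,818.35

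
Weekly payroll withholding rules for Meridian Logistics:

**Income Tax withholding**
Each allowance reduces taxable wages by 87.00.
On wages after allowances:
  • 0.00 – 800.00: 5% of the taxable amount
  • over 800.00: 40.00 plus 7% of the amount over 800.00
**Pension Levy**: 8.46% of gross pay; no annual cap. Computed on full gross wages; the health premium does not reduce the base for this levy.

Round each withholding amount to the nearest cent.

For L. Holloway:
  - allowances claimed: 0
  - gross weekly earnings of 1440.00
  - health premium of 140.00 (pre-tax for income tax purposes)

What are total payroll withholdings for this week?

Income Tax: taxable = 1440.00 − 140.00 = 1300.00
  40.00 + 7% × (1300.00 − 800.00) = 40.00 + 7% × 500.00 = 75.00
Pension Levy: 8.46% × 1440.00 = 121.82
Total: 75.00 + 121.82 = 196.82

196.82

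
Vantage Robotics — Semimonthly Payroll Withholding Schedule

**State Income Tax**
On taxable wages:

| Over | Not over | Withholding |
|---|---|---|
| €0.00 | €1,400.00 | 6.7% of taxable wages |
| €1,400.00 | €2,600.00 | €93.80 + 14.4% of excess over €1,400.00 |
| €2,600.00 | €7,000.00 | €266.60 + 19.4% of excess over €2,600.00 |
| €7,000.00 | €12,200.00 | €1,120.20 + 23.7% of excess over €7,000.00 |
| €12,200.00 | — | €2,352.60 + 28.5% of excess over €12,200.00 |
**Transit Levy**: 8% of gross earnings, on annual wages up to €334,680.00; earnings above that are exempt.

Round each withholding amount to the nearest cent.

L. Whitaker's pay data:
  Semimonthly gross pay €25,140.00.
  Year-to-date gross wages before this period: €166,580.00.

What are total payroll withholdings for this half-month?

State Income Tax: taxable = €25,140.00
  €2,352.60 + 28.5% × (€25,140.00 − €12,200.00) = €2,352.60 + 28.5% × €12,940.00 = €6,040.50
Transit Levy: 8% × €25,140.00 = €2,011.20
Total: €6,040.50 + €2,011.20 = €8,051.70

€8,051.70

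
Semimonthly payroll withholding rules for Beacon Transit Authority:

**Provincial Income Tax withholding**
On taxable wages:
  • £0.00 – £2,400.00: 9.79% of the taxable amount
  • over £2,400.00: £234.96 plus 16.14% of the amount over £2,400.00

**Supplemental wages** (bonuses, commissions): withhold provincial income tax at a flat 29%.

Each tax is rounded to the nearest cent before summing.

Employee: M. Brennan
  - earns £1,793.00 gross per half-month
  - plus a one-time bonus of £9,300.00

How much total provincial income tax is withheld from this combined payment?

Provincial Income Tax: taxable = £1,793.00
  9.79% × £1,793.00 = £175.53
Supplemental (29% flat on bonus): 29% × £9,300.00 = £2,697.00
Total provincial income tax: £175.53 + £2,697.00 = £2,872.53

£2,872.53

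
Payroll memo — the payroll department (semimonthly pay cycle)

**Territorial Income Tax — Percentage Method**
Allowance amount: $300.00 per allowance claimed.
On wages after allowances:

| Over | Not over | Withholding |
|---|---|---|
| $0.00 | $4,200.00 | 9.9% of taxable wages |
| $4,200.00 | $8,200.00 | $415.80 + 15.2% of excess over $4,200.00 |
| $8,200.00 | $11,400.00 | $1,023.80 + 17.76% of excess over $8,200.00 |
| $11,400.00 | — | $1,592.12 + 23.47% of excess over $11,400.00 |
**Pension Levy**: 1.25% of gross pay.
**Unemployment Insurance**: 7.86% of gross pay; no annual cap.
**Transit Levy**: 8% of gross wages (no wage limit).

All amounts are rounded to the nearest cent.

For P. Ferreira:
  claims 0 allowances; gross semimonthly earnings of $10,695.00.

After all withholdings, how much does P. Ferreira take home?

Territorial Income Tax: taxable = $10,695.00
  $1,023.80 + 17.76% × ($10,695.00 − $8,200.00) = $1,023.80 + 17.76% × $2,495.00 = $1,466.91
Pension Levy: 1.25% × $10,695.00 = $133.69
Unemployment Insurance: 7.86% × $10,695.00 = $840.63
Transit Levy: 8% × $10,695.00 = $855.60
Total withheld: $1,466.91 + $133.69 + $840.63 + $855.60 = $3,296.83
Net pay: $10,695.00 − $3,296.83 = $7,398.17

$7,398.17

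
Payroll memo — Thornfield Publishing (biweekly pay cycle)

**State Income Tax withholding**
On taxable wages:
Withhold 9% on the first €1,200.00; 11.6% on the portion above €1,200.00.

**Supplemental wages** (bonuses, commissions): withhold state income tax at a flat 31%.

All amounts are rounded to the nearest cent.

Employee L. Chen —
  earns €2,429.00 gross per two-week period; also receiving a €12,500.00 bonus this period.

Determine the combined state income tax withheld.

€4,125.56

State Income Tax: taxable = €2,429.00
  €108.00 + 11.6% × (€2,429.00 − €1,200.00) = €108.00 + 11.6% × €1,229.00 = €250.56
Supplemental (31% flat on bonus): 31% × €12,500.00 = €3,875.00
Total state income tax: €250.56 + €3,875.00 = €4,125.56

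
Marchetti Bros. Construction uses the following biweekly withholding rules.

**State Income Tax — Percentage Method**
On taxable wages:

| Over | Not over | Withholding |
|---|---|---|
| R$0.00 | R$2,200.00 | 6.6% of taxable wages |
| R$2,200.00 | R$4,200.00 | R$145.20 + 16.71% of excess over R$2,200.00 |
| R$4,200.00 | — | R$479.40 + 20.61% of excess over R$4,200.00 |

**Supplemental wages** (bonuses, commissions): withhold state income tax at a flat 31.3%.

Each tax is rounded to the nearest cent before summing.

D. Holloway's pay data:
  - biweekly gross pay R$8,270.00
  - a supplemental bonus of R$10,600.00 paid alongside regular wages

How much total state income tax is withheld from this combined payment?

R$4,636.03

State Income Tax: taxable = R$8,270.00
  R$479.40 + 20.61% × (R$8,270.00 − R$4,200.00) = R$479.40 + 20.61% × R$4,070.00 = R$1,318.23
Supplemental (31.3% flat on bonus): 31.3% × R$10,600.00 = R$3,317.80
Total state income tax: R$1,318.23 + R$3,317.80 = R$4,636.03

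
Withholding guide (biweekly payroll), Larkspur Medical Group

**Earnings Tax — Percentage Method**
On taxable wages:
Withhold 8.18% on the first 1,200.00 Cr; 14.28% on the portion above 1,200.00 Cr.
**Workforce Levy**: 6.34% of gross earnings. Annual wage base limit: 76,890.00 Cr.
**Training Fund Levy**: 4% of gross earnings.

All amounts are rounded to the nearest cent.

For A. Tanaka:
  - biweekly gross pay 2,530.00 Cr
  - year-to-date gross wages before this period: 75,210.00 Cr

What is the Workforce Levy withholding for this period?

Workforce Levy: cap 76,890.00 Cr − YTD 75,210.00 Cr = 1,680.00 Cr subject; 6.34% × 1,680.00 Cr = 106.51 Cr

106.51 Cr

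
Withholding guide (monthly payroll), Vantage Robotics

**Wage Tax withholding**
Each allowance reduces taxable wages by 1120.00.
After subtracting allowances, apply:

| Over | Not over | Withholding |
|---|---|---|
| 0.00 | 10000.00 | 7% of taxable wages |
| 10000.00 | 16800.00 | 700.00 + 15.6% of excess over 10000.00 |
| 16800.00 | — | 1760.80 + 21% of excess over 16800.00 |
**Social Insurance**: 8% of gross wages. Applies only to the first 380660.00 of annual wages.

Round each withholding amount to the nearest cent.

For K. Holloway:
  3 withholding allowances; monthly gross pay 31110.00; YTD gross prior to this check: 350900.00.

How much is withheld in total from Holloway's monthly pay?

Wage Tax: taxable = 31110.00 − 3×1120.00 = 27750.00
  1760.80 + 21% × (27750.00 − 16800.00) = 1760.80 + 21% × 10950.00 = 4060.30
Social Insurance: cap 380660.00 − YTD 350900.00 = 29760.00 subject; 8% × 29760.00 = 2380.80
Total: 4060.30 + 2380.80 = 6441.10

6441.10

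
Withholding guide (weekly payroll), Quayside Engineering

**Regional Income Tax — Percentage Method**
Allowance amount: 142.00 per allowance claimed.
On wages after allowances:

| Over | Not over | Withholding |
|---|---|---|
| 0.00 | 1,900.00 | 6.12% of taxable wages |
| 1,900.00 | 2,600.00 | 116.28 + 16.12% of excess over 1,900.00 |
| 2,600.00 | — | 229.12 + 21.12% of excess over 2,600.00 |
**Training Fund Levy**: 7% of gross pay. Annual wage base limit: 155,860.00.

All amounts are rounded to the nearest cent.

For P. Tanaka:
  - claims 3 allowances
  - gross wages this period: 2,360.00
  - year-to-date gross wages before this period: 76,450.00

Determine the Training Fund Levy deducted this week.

Training Fund Levy: 7% × 2,360.00 = 165.20

165.20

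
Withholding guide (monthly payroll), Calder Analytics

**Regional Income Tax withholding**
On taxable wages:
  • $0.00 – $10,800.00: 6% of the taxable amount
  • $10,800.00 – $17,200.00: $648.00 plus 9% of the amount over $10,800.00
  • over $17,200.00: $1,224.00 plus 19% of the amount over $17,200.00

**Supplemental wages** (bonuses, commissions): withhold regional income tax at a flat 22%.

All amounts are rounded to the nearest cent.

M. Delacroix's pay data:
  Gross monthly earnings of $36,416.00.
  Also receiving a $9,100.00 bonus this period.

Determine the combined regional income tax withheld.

Regional Income Tax: taxable = $36,416.00
  $1,224.00 + 19% × ($36,416.00 − $17,200.00) = $1,224.00 + 19% × $19,216.00 = $4,875.04
Supplemental (22% flat on bonus): 22% × $9,100.00 = $2,002.00
Total regional income tax: $4,875.04 + $2,002.00 = $6,877.04

$6,877.04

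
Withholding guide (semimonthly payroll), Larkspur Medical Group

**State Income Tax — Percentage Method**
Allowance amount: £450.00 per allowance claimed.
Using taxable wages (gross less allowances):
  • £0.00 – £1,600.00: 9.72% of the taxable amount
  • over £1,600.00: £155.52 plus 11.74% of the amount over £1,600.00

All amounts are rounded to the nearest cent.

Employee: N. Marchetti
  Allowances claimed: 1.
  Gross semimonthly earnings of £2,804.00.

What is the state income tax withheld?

State Income Tax: taxable = £2,804.00 − 1×£450.00 = £2,354.00
  £155.52 + 11.74% × (£2,354.00 − £1,600.00) = £155.52 + 11.74% × £754.00 = £244.04

£244.04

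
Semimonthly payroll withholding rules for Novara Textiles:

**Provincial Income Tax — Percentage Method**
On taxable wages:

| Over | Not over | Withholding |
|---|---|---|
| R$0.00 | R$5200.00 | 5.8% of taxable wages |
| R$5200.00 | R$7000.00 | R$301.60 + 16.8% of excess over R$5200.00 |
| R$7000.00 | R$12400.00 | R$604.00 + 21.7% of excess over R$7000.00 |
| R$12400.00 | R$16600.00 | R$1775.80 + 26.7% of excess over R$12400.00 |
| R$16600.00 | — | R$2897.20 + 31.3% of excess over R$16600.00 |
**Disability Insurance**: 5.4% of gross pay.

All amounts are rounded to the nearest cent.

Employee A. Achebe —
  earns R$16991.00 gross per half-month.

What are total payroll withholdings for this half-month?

R$3937.09

Provincial Income Tax: taxable = R$16991.00
  R$2897.20 + 31.3% × (R$16991.00 − R$16600.00) = R$2897.20 + 31.3% × R$391.00 = R$3019.58
Disability Insurance: 5.4% × R$16991.00 = R$917.51
Total: R$3019.58 + R$917.51 = R$3937.09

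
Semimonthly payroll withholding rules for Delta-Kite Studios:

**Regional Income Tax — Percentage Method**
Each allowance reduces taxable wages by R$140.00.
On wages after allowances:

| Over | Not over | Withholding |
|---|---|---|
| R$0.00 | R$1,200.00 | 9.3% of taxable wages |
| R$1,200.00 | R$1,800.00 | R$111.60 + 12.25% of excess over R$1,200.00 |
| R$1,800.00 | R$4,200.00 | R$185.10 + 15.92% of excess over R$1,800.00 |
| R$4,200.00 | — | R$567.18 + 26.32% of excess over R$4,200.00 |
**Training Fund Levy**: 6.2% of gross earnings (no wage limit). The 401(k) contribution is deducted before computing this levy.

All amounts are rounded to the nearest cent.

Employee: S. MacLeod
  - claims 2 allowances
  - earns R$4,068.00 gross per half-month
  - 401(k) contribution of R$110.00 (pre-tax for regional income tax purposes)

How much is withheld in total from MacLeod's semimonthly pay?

R$729.48

Regional Income Tax: taxable = R$4,068.00 − R$110.00 − 2×R$140.00 = R$3,678.00
  R$185.10 + 15.92% × (R$3,678.00 − R$1,800.00) = R$185.10 + 15.92% × R$1,878.00 = R$484.08
Training Fund Levy: 6.2% × R$3,958.00 = R$245.40
Total: R$484.08 + R$245.40 = R$729.48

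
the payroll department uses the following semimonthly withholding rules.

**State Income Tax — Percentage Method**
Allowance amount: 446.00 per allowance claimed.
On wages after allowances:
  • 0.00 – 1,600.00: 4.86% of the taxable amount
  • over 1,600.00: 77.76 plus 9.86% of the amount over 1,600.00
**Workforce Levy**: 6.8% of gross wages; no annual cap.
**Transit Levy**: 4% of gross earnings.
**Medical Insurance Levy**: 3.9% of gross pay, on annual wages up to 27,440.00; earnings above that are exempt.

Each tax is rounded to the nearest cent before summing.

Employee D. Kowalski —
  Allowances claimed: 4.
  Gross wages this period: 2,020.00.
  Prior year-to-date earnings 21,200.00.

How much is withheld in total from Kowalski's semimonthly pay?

308.41

State Income Tax: taxable = 2,020.00 − 4×446.00 = 236.00
  4.86% × 236.00 = 11.47
Workforce Levy: 6.8% × 2,020.00 = 137.36
Transit Levy: 4% × 2,020.00 = 80.80
Medical Insurance Levy: 3.9% × 2,020.00 = 78.78
Total: 11.47 + 137.36 + 80.80 + 78.78 = 308.41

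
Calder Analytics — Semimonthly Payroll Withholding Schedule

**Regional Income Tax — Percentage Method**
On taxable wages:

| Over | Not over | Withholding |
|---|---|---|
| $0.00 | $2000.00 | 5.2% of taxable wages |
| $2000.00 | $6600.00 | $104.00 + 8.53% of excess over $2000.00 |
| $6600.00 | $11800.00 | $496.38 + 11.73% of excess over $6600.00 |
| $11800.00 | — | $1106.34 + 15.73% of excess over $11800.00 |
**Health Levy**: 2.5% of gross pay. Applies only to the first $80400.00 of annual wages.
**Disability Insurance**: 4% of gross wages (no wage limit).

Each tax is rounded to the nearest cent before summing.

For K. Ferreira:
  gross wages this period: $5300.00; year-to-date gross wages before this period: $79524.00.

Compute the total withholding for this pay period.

Regional Income Tax: taxable = $5300.00
  $104.00 + 8.53% × ($5300.00 − $2000.00) = $104.00 + 8.53% × $3300.00 = $385.49
Health Levy: cap $80400.00 − YTD $79524.00 = $876.00 subject; 2.5% × $876.00 = $21.90
Disability Insurance: 4% × $5300.00 = $212.00
Total: $385.49 + $21.90 + $212.00 = $619.39

$619.39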